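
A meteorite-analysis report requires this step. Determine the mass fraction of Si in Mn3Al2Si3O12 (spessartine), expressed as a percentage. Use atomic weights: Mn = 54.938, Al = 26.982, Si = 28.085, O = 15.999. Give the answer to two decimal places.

Formula mass = 3×54.938 + 2×26.982 + 3×28.085 + 12×15.999 = 495.021 g/mol, of which 84.255 g is Si.
So Si makes up 84.255/495.021 = 0.1702 of the mass, i.e. 17.02%.

17.02 wt%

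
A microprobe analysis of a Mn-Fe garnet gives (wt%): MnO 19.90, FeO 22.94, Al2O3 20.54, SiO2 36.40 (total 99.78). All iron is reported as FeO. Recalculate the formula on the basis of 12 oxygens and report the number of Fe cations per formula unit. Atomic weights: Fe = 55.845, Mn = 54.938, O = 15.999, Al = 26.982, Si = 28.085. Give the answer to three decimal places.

1.586 Fe apfu

MnO: 19.90/70.937 = 0.28053 mol → 0.28053 mol Mn, 0.28053 mol O.
FeO: 22.94/71.844 = 0.31930 mol → 0.31930 mol Fe, 0.31930 mol O.
Al2O3: 20.54/101.961 = 0.20145 mol → 0.40290 mol Al, 0.60435 mol O.
SiO2: 36.40/60.083 = 0.60583 mol → 0.60583 mol Si, 1.21166 mol O.
Total oxygen = 2.41584 mol. Normalization factor = 12/2.41584 = 4.96722.
Fe per 12 O = 0.31930 × 4.96722 = 1.586.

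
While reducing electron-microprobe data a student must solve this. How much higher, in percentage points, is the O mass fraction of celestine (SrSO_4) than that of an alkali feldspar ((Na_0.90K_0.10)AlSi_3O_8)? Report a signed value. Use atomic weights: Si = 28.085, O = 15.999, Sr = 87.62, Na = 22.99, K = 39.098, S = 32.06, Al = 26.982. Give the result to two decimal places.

O in SrSO_4: molar mass 183.676 g/mol; 4×15.999 = 63.996 g → 34.84 wt%.
O in (Na_0.90K_0.10)AlSi_3O_8: molar mass 263.830 g/mol; 8×15.999 = 127.992 g → 48.51 wt%.
Difference = 34.84 − 48.51 = -13.67 percentage points.

-13.67 percentage points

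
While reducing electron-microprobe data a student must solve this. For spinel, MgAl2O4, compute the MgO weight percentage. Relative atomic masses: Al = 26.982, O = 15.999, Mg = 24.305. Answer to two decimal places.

M(MgAl2O4) = 142.265 g/mol; M(MgO) = 40.304 g/mol.
Moles MgO per formula unit = 1 Mg ÷ 1 = 1.0000.
MgO fraction = (1.0000 × 40.304) / 142.265 = 40.304/142.265 = 0.2833.

28.33 wt%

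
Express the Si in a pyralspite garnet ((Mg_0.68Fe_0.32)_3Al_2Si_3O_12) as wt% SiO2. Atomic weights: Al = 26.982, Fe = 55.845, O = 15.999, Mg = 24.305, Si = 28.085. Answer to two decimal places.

41.59 wt%

Molar mass of (Mg_0.68Fe_0.32)_3Al_2Si_3O_12 = 2.04×24.305 + 0.96×55.845 + 2×26.982 + 3×28.085 + 12×15.999 = 433.400 g/mol.
Each formula unit contains 3 Si, equivalent to 3/1 = 3.0000 mol SiO2.
M(SiO2) = 1×28.085 + 2×15.999 = 60.083 g/mol.
Mass of SiO2 per formula unit = 3.0000 × 60.083 = 180.249 g.
SiO2 wt% = 180.249 / 433.400 × 100 = 41.59%.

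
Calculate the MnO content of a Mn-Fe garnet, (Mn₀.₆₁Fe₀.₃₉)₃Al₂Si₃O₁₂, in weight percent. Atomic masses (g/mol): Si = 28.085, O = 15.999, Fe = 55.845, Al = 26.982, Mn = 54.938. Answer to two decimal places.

Molar mass of (Mn₀.₆₁Fe₀.₃₉)₃Al₂Si₃O₁₂ = 1.83·54.938 + 1.17·55.845 + 2·26.982 + 3·28.085 + 12·15.999 = 496.082 g/mol.
Each formula unit contains 1.83 Mn, equivalent to 1.83/1 = 1.8300 mol MnO.
M(MnO) = 1×54.938 + 1×15.999 = 70.937 g/mol.
Mass of MnO per formula unit = 1.8300 × 70.937 = 129.815 g.
MnO wt% = 129.815 / 496.082 × 100 = 26.17%.

26.17 wt%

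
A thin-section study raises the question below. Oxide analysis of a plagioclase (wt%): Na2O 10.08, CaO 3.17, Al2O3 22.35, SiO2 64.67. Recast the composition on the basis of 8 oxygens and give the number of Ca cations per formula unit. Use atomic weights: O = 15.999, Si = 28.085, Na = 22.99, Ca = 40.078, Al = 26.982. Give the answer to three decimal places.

0.149 Ca apfu

Na2O (M=61.979): mol = 0.16264; Na = 0.32528, O = 0.16264.
CaO (M=56.077): mol = 0.05653; Ca = 0.05653, O = 0.05653.
Al2O3 (M=101.961): mol = 0.21920; Al = 0.43840, O = 0.65760.
SiO2 (M=60.083): mol = 1.07634; Si = 1.07634, O = 2.15268.
ΣO = 3.02945; factor = 8/ΣO = 2.64074.
Ca apfu = 0.05653 × 2.64074 = 0.149.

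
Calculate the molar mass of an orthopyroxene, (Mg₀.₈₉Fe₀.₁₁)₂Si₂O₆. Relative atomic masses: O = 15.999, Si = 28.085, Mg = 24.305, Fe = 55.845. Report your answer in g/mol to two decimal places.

207.71 g/mol

The formula mass is the sum 1.78×24.305 + 0.22×55.845 + 2×28.085 + 6×15.999.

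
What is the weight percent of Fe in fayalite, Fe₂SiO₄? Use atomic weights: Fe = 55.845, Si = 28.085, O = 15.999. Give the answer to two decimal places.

M(Fe₂SiO₄) = 203.771 g/mol.
Fe contributes 2 × 55.845 = 111.690 g per mole.
111.690/203.771 = 0.5481 → 54.81%.

54.81 wt%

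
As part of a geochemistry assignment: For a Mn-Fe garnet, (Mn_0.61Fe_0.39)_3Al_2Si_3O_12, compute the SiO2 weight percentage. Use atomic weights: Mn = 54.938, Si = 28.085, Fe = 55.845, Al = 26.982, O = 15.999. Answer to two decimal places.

36.33 wt%

Molar mass of (Mn_0.61Fe_0.39)_3Al_2Si_3O_12 = 1.83·54.938 + 1.17·55.845 + 2·26.982 + 3·28.085 + 12·15.999 = 496.082 g/mol.
Each formula unit contains 3 Si, equivalent to 3/1 = 3.0000 mol SiO2.
M(SiO2) = 1×28.085 + 2×15.999 = 60.083 g/mol.
Mass of SiO2 per formula unit = 3.0000 × 60.083 = 180.249 g.
SiO2 wt% = 180.249 / 496.082 × 100 = 36.33%.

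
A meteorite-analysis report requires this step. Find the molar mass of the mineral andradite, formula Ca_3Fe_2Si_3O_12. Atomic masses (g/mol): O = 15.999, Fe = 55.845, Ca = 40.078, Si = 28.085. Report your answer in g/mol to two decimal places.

M = 3×40.078 + 2×55.845 + 3×28.085 + 12×15.999

508.17 g/mol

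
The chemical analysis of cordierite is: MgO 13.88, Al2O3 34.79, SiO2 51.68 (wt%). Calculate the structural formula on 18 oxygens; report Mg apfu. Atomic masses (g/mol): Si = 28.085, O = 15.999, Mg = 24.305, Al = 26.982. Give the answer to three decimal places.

2.007 Mg apfu

MgO (M=40.304): mol = 0.34438; Mg = 0.34438, O = 0.34438.
Al2O3 (M=101.961): mol = 0.34121; Al = 0.68242, O = 1.02363.
SiO2 (M=60.083): mol = 0.86014; Si = 0.86014, O = 1.72028.
ΣO = 3.08829; factor = 18/ΣO = 5.82847.
Mg apfu = 0.34438 × 5.82847 = 2.007.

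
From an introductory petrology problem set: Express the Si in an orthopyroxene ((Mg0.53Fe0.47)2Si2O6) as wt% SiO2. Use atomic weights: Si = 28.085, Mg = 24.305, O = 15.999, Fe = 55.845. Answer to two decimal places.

52.15 wt%

Molar mass of (Mg0.53Fe0.47)2Si2O6 = 1.06×24.305 + 0.94×55.845 + 2×28.085 + 6×15.999 = 230.422 g/mol.
Each formula unit contains 2 Si, equivalent to 2/1 = 2.0000 mol SiO2.
M(SiO2) = 1×28.085 + 2×15.999 = 60.083 g/mol.
Mass of SiO2 per formula unit = 2.0000 × 60.083 = 120.166 g.
SiO2 wt% = 120.166 / 230.422 × 100 = 52.15%.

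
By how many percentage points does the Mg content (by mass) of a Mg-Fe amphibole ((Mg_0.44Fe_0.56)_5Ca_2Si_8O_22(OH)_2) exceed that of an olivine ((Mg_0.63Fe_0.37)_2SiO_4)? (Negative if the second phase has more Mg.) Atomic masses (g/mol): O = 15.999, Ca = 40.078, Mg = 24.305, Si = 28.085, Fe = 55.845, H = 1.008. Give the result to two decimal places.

-12.73 percentage points

Mg in (Mg_0.44Fe_0.56)_5Ca_2Si_8O_22(OH)_2: molar mass 900.665 g/mol; 2.20×24.305 = 53.471 g → 5.94 wt%.
Mg in (Mg_0.63Fe_0.37)_2SiO_4: molar mass 164.031 g/mol; 1.26×24.305 = 30.624 g → 18.67 wt%.
Difference = 5.94 − 18.67 = -12.73 percentage points.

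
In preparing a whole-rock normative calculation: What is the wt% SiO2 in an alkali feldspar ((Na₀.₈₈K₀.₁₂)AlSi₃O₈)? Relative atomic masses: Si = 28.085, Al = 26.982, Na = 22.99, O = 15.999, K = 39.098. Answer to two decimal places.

M((Na₀.₈₈K₀.₁₂)AlSi₃O₈) = 264.152 g/mol; M(SiO2) = 60.083 g/mol.
Moles SiO2 per formula unit = 3 Si ÷ 1 = 3.0000.
SiO2 fraction = (3.0000 × 60.083) / 264.152 = 180.249/264.152 = 0.6824.

68.24 wt%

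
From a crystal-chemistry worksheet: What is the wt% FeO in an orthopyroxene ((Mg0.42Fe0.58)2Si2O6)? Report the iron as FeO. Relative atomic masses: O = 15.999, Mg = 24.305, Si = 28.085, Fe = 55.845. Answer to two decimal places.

Molar mass of (Mg0.42Fe0.58)2Si2O6 = 0.84*24.305 + 1.16*55.845 + 2*28.085 + 6*15.999 = 237.360 g/mol.
Each formula unit contains 1.16 Fe, equivalent to 1.16/1 = 1.1600 mol FeO.
M(FeO) = 1×55.845 + 1×15.999 = 71.844 g/mol.
Mass of FeO per formula unit = 1.1600 × 71.844 = 83.339 g.
FeO wt% = 83.339 / 237.360 × 100 = 35.11%.

35.11 wt%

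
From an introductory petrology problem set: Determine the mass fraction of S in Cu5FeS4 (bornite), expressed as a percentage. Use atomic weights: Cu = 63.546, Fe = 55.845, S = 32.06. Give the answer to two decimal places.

M(Cu5FeS4) = 501.815 g/mol.
S contributes 4 × 32.06 = 128.240 g per mole.
128.240/501.815 = 0.2556 → 25.56%.

25.56 mass %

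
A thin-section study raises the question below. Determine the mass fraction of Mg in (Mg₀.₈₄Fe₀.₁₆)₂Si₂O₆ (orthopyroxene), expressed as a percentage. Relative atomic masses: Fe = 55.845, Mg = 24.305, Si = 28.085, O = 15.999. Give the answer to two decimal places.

M((Mg₀.₈₄Fe₀.₁₆)₂Si₂O₆) = 210.867 g/mol.
Mg contributes 1.68 × 24.305 = 40.832 g per mole.
40.832/210.867 = 0.1936 → 19.36%.

19.36 weight percent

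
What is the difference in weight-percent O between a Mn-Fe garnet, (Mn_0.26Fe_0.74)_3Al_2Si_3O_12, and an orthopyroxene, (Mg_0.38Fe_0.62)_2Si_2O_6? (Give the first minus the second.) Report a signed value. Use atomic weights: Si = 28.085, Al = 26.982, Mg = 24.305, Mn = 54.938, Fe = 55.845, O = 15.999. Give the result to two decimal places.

O in (Mn_0.26Fe_0.74)_3Al_2Si_3O_12: molar mass 497.035 g/mol; 12×15.999 = 191.988 g → 38.63 wt%.
O in (Mg_0.38Fe_0.62)_2Si_2O_6: molar mass 239.884 g/mol; 6×15.999 = 95.994 g → 40.02 wt%.
Difference = 38.63 − 40.02 = -1.39 percentage points.

-1.39 percentage points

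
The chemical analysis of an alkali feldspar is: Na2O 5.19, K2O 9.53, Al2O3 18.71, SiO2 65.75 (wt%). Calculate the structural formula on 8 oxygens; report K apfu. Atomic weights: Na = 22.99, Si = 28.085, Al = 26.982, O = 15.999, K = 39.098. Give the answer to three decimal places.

Na2O: 5.19/61.979 = 0.08374 mol → 0.16748 mol Na, 0.08374 mol O.
K2O: 9.53/94.195 = 0.10117 mol → 0.20234 mol K, 0.10117 mol O.
Al2O3: 18.71/101.961 = 0.18350 mol → 0.36700 mol Al, 0.55050 mol O.
SiO2: 65.75/60.083 = 1.09432 mol → 1.09432 mol Si, 2.18864 mol O.
Total oxygen = 2.92405 mol. Normalization factor = 8/2.92405 = 2.73593.
K per 8 O = 0.20234 × 2.73593 = 0.554.

0.554 K apfu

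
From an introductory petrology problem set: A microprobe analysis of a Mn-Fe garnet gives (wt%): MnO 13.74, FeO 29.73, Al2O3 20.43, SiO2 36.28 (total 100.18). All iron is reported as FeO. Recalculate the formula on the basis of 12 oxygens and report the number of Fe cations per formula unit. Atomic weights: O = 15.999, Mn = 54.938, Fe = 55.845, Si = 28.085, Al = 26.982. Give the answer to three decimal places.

MnO (M=70.937): mol = 0.19369; Mn = 0.19369, O = 0.19369.
FeO (M=71.844): mol = 0.41381; Fe = 0.41381, O = 0.41381.
Al2O3 (M=101.961): mol = 0.20037; Al = 0.40074, O = 0.60111.
SiO2 (M=60.083): mol = 0.60383; Si = 0.60383, O = 1.20766.
ΣO = 2.41627; factor = 12/ΣO = 4.96633.
Fe apfu = 0.41381 × 4.96633 = 2.055.

2.055 Fe apfu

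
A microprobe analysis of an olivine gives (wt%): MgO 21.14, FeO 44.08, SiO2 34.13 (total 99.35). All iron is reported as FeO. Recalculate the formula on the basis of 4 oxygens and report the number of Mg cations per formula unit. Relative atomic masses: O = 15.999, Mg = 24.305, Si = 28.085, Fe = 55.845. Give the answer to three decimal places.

0.923 Mg apfu

MgO: 21.14/40.304 = 0.52451 mol → 0.52451 mol Mg, 0.52451 mol O.
FeO: 44.08/71.844 = 0.61355 mol → 0.61355 mol Fe, 0.61355 mol O.
SiO2: 34.13/60.083 = 0.56805 mol → 0.56805 mol Si, 1.13610 mol O.
Total oxygen = 2.27416 mol. Normalization factor = 4/2.27416 = 1.75889.
Mg per 4 O = 0.52451 × 1.75889 = 0.923.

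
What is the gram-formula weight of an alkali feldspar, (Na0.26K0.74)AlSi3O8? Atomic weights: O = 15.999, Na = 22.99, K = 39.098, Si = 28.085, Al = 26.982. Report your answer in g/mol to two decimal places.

Na: 0.26 × 22.99 = 5.9774
K: 0.74 × 39.098 = 28.9325
Al: 1 × 26.982 = 26.9820
Si: 3 × 28.085 = 84.2550
O: 8 × 15.999 = 127.9920
Summing the contributions gives the formula mass.

274.14 g/mol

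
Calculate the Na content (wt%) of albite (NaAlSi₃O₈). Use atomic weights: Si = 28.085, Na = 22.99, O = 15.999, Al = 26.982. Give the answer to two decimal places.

Formula mass = 1·22.99 + 1·26.982 + 3·28.085 + 8·15.999 = 262.219 g/mol, of which 22.990 g is Na.
So Na makes up 22.990/262.219 = 0.0877 of the mass, i.e. 8.77%.

8.77 wt%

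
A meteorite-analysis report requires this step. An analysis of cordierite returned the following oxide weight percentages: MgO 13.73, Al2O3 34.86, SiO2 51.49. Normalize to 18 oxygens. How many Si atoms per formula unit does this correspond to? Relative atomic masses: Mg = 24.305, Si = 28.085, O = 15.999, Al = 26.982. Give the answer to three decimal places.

MgO: 13.73/40.304 = 0.34066 mol → 0.34066 mol Mg, 0.34066 mol O.
Al2O3: 34.86/101.961 = 0.34190 mol → 0.68380 mol Al, 1.02570 mol O.
SiO2: 51.49/60.083 = 0.85698 mol → 0.85698 mol Si, 1.71396 mol O.
Total oxygen = 3.08032 mol. Normalization factor = 18/3.08032 = 5.84355.
Si per 18 O = 0.85698 × 5.84355 = 5.008.

5.008 Si apfu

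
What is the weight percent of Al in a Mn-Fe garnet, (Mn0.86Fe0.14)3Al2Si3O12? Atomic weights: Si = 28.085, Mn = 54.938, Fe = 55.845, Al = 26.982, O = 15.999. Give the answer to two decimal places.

M((Mn0.86Fe0.14)3Al2Si3O12) = 495.402 g/mol.
Al contributes 2 × 26.982 = 53.964 g per mole.
53.964/495.402 = 0.1089 → 10.89%.

10.89 weight percent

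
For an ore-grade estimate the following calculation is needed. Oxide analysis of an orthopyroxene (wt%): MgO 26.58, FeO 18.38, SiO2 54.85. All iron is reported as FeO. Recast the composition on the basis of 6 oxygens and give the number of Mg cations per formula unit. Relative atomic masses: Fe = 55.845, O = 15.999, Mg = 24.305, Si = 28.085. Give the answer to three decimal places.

MgO: 26.58/40.304 = 0.65949 mol → 0.65949 mol Mg, 0.65949 mol O.
FeO: 18.38/71.844 = 0.25583 mol → 0.25583 mol Fe, 0.25583 mol O.
SiO2: 54.85/60.083 = 0.91290 mol → 0.91290 mol Si, 1.82580 mol O.
Total oxygen = 2.74112 mol. Normalization factor = 6/2.74112 = 2.18889.
Mg per 6 O = 0.65949 × 2.18889 = 1.444.

1.444 Mg apfu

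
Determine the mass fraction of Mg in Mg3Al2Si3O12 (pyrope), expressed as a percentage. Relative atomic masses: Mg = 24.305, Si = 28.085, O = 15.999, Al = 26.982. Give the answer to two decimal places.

Formula mass = 3·24.305 + 2·26.982 + 3·28.085 + 12·15.999 = 403.122 g/mol, of which 72.915 g is Mg.
So Mg makes up 72.915/403.122 = 0.1809 of the mass, i.e. 18.09%.

18.09 weight percent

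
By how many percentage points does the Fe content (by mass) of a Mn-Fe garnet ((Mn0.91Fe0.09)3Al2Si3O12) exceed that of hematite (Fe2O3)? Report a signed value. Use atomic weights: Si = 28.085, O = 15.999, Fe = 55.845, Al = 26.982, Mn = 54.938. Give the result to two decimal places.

-66.90 percentage points

First mineral: 15.078 g Fe in 495.266 g formula = 3.04 wt% Fe.
Second mineral: 111.690 g Fe in 159.687 g formula = 69.94 wt% Fe.
3.04% − 69.94% gives a difference of -66.90 percentage points.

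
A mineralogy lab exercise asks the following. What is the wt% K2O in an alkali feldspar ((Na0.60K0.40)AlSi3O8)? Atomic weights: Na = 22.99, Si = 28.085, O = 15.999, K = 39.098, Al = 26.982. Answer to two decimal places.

7.01 wt%

M((Na0.60K0.40)AlSi3O8) = 268.662 g/mol; M(K2O) = 94.195 g/mol.
Moles K2O per formula unit = 0.40 K ÷ 2 = 0.2000.
K2O fraction = (0.2000 × 94.195) / 268.662 = 18.839/268.662 = 0.0701.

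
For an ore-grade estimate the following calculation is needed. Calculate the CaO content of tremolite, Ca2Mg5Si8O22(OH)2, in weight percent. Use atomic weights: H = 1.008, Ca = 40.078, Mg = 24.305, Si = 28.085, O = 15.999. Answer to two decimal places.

Molar mass of Ca2Mg5Si8O22(OH)2 = 2*40.078 + 5*24.305 + 8*28.085 + 24*15.999 + 2*1.008 = 812.353 g/mol.
Each formula unit contains 2 Ca, equivalent to 2/1 = 2.0000 mol CaO.
M(CaO) = 1×40.078 + 1×15.999 = 56.077 g/mol.
Mass of CaO per formula unit = 2.0000 × 56.077 = 112.154 g.
CaO wt% = 112.154 / 812.353 × 100 = 13.81%.

13.81 wt%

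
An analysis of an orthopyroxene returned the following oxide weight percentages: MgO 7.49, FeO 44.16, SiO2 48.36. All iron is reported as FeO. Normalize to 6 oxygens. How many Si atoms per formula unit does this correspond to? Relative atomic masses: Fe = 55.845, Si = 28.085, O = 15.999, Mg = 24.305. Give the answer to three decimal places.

MgO: 7.49/40.304 = 0.18584 mol → 0.18584 mol Mg, 0.18584 mol O.
FeO: 44.16/71.844 = 0.61467 mol → 0.61467 mol Fe, 0.61467 mol O.
SiO2: 48.36/60.083 = 0.80489 mol → 0.80489 mol Si, 1.60978 mol O.
Total oxygen = 2.41029 mol. Normalization factor = 6/2.41029 = 2.48933.
Si per 6 O = 0.80489 × 2.48933 = 2.004.

2.004 Si apfu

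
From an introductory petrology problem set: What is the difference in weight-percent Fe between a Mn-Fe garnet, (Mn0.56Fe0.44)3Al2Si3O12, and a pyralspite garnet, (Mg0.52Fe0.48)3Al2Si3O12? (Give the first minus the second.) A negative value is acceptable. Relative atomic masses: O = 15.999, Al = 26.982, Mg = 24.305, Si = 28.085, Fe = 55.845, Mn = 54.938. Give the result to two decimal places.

-3.07 percentage points

First mineral: 73.715 g Fe in 496.218 g formula = 14.86 wt% Fe.
Second mineral: 80.417 g Fe in 448.540 g formula = 17.93 wt% Fe.
14.86% − 17.93% gives a difference of -3.07 percentage points.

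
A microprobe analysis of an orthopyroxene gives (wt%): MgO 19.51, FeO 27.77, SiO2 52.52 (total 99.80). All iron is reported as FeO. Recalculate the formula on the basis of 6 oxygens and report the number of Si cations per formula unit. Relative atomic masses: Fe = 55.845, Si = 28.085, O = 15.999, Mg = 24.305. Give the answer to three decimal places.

MgO: 19.51/40.304 = 0.48407 mol → 0.48407 mol Mg, 0.48407 mol O.
FeO: 27.77/71.844 = 0.38653 mol → 0.38653 mol Fe, 0.38653 mol O.
SiO2: 52.52/60.083 = 0.87412 mol → 0.87412 mol Si, 1.74824 mol O.
Total oxygen = 2.61884 mol. Normalization factor = 6/2.61884 = 2.29109.
Si per 6 O = 0.87412 × 2.29109 = 2.003.

2.003 Si apfu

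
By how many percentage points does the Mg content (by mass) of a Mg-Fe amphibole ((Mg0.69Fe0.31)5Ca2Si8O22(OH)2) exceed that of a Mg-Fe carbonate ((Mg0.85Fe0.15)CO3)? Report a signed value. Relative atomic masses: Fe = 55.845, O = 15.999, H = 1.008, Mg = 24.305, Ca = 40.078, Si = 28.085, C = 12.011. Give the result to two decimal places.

-13.46 percentage points

Mg in (Mg0.69Fe0.31)5Ca2Si8O22(OH)2: molar mass 861.240 g/mol; 3.45×24.305 = 83.852 g → 9.74 wt%.
Mg in (Mg0.85Fe0.15)CO3: molar mass 89.044 g/mol; 0.85×24.305 = 20.659 g → 23.20 wt%.
Difference = 9.74 − 23.20 = -13.46 percentage points.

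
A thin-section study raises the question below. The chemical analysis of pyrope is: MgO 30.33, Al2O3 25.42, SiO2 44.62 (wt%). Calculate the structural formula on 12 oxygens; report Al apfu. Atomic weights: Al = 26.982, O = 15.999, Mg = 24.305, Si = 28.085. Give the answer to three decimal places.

2.004 Al apfu

MgO (M=40.304): mol = 0.75253; Mg = 0.75253, O = 0.75253.
Al2O3 (M=101.961): mol = 0.24931; Al = 0.49862, O = 0.74793.
SiO2 (M=60.083): mol = 0.74264; Si = 0.74264, O = 1.48528.
ΣO = 2.98574; factor = 12/ΣO = 4.01910.
Al apfu = 0.49862 × 4.01910 = 2.004.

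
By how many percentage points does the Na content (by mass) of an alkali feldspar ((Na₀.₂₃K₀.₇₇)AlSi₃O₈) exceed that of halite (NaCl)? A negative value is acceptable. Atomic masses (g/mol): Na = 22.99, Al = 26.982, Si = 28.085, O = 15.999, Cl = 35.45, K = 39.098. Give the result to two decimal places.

-37.41 percentage points

First mineral: 5.288 g Na in 274.622 g formula = 1.93 wt% Na.
Second mineral: 22.990 g Na in 58.440 g formula = 39.34 wt% Na.
1.93% − 39.34% gives a difference of -37.41 percentage points.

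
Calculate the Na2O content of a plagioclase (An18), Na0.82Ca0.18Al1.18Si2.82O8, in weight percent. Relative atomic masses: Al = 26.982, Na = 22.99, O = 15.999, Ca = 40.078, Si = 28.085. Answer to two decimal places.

M(Na0.82Ca0.18Al1.18Si2.82O8) = 265.096 g/mol; M(Na2O) = 61.979 g/mol.
Moles Na2O per formula unit = 0.82 Na ÷ 2 = 0.4100.
Na2O fraction = (0.4100 × 61.979) / 265.096 = 25.411/265.096 = 0.0959.

9.59 wt%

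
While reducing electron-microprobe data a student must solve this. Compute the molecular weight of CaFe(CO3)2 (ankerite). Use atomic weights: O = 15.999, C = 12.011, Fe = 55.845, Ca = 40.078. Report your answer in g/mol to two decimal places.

The formula mass is the sum 1(40.078) + 1(55.845) + 2(12.011) + 6(15.999).

215.94 g/mol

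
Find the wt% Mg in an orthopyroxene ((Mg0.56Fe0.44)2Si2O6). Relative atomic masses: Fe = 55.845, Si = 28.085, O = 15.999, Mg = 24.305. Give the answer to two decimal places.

11.91 mass %

Formula mass = 1.12*24.305 + 0.88*55.845 + 2*28.085 + 6*15.999 = 228.529 g/mol, of which 27.222 g is Mg.
So Mg makes up 27.222/228.529 = 0.1191 of the mass, i.e. 11.91%.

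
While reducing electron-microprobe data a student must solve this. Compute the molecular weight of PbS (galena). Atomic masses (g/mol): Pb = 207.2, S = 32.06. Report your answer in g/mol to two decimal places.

239.26 g/mol

The formula mass is the sum 1×207.2 + 1×32.06.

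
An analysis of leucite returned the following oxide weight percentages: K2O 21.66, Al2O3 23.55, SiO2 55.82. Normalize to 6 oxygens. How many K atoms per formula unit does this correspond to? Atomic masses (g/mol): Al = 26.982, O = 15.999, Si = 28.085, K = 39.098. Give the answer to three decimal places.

0.992 K apfu

21.66 wt% K2O ÷ 94.195 g/mol = 0.22995 mol, giving 0.45990 K and 0.22995 O.
23.55 wt% Al2O3 ÷ 101.961 g/mol = 0.23097 mol, giving 0.46194 Al and 0.69291 O.
55.82 wt% SiO2 ÷ 60.083 g/mol = 0.92905 mol, giving 0.92905 Si and 1.85810 O.
Oxygen sums to 2.78096; scaling by 6/2.78096 = 2.15753 puts the formula on 6 O.
K: 0.45990 × 2.15753 = 0.992 atoms per formula unit.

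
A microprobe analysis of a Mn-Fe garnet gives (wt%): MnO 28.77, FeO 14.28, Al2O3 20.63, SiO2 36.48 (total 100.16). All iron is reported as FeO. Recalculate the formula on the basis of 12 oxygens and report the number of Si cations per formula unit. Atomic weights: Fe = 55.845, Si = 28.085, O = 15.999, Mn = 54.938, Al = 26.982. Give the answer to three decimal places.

MnO (M=70.937): mol = 0.40557; Mn = 0.40557, O = 0.40557.
FeO (M=71.844): mol = 0.19876; Fe = 0.19876, O = 0.19876.
Al2O3 (M=101.961): mol = 0.20233; Al = 0.40466, O = 0.60699.
SiO2 (M=60.083): mol = 0.60716; Si = 0.60716, O = 1.21432.
ΣO = 2.42564; factor = 12/ΣO = 4.94715.
Si apfu = 0.60716 × 4.94715 = 3.004.

3.004 Si apfu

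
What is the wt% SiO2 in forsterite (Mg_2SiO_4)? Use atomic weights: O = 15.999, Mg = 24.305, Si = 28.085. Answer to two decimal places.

Molar mass of Mg_2SiO_4 = 2*24.305 + 1*28.085 + 4*15.999 = 140.691 g/mol.
Each formula unit contains 1 Si, equivalent to 1/1 = 1.0000 mol SiO2.
M(SiO2) = 1×28.085 + 2×15.999 = 60.083 g/mol.
Mass of SiO2 per formula unit = 1.0000 × 60.083 = 60.083 g.
SiO2 wt% = 60.083 / 140.691 × 100 = 42.71%.

42.71 wt%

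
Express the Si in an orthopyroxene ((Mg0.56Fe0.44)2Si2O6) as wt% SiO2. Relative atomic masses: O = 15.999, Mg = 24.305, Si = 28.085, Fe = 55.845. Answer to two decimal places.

Molar mass of (Mg0.56Fe0.44)2Si2O6 = 1.12*24.305 + 0.88*55.845 + 2*28.085 + 6*15.999 = 228.529 g/mol.
Each formula unit contains 2 Si, equivalent to 2/1 = 2.0000 mol SiO2.
M(SiO2) = 1×28.085 + 2×15.999 = 60.083 g/mol.
Mass of SiO2 per formula unit = 2.0000 × 60.083 = 120.166 g.
SiO2 wt% = 120.166 / 228.529 × 100 = 52.58%.

52.58 wt%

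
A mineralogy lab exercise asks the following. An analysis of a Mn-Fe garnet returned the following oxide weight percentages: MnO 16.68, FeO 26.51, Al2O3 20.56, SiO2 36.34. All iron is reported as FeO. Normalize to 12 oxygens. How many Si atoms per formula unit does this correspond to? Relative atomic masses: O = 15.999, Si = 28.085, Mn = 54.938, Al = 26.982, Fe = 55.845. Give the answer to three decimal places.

3.001 Si apfu

16.68 wt% MnO ÷ 70.937 g/mol = 0.23514 mol, giving 0.23514 Mn and 0.23514 O.
26.51 wt% FeO ÷ 71.844 g/mol = 0.36899 mol, giving 0.36899 Fe and 0.36899 O.
20.56 wt% Al2O3 ÷ 101.961 g/mol = 0.20165 mol, giving 0.40330 Al and 0.60495 O.
36.34 wt% SiO2 ÷ 60.083 g/mol = 0.60483 mol, giving 0.60483 Si and 1.20966 O.
Oxygen sums to 2.41874; scaling by 12/2.41874 = 4.96126 puts the formula on 12 O.
Si: 0.60483 × 4.96126 = 3.001 atoms per formula unit.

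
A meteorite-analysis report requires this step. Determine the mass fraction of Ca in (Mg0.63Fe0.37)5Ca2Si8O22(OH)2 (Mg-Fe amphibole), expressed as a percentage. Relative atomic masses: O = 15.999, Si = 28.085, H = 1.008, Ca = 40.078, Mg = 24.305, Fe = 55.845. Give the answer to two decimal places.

9.21 mass %

Molar mass of (Mg0.63Fe0.37)5Ca2Si8O22(OH)2: 3.15·24.305 + 1.85·55.845 + 2·40.078 + 8·28.085 + 24·15.999 + 2·1.008 = 870.702 g/mol.
Mass of Ca per formula unit: 2 × 40.078 = 80.156 g.
Weight fraction Ca = 80.156 / 870.702 = 0.0921.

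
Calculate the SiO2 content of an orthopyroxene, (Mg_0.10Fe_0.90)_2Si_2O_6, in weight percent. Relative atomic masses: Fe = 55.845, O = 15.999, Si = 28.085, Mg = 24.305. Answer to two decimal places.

Molar mass of (Mg_0.10Fe_0.90)_2Si_2O_6 = 0.20·24.305 + 1.80·55.845 + 2·28.085 + 6·15.999 = 257.546 g/mol.
Each formula unit contains 2 Si, equivalent to 2/1 = 2.0000 mol SiO2.
M(SiO2) = 1×28.085 + 2×15.999 = 60.083 g/mol.
Mass of SiO2 per formula unit = 2.0000 × 60.083 = 120.166 g.
SiO2 wt% = 120.166 / 257.546 × 100 = 46.66%.

46.66 wt%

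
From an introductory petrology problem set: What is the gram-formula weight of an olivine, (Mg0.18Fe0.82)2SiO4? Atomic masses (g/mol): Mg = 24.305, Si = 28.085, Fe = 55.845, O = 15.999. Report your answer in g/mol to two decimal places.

192.42 g/mol

M = 0.36×24.305 + 1.64×55.845 + 1×28.085 + 4×15.999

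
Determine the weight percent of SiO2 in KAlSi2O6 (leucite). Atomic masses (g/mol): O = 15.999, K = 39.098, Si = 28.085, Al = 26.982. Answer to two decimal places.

M(KAlSi2O6) = 218.244 g/mol; M(SiO2) = 60.083 g/mol.
Moles SiO2 per formula unit = 2 Si ÷ 1 = 2.0000.
SiO2 fraction = (2.0000 × 60.083) / 218.244 = 120.166/218.244 = 0.5506.

55.06 wt%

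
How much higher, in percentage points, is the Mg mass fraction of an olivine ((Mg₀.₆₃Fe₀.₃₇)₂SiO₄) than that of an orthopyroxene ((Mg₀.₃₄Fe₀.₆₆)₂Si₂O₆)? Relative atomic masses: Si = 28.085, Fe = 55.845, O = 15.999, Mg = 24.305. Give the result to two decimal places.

M((Mg₀.₆₃Fe₀.₃₇)₂SiO₄) = 164.031 g/mol, so wt% Mg = 30.624/164.031 × 100 = 18.67%.
M((Mg₀.₃₄Fe₀.₆₆)₂Si₂O₆) = 242.407 g/mol, so wt% Mg = 16.527/242.407 × 100 = 6.82%.
18.67 − 6.82 = 11.85 pp.

11.85 percentage points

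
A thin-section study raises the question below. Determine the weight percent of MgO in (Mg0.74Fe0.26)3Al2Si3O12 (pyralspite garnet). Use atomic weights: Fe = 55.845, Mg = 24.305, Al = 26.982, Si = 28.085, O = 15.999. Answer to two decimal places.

20.92 wt%

Molar mass of (Mg0.74Fe0.26)3Al2Si3O12 = 2.22×24.305 + 0.78×55.845 + 2×26.982 + 3×28.085 + 12×15.999 = 427.723 g/mol.
Each formula unit contains 2.22 Mg, equivalent to 2.22/1 = 2.2200 mol MgO.
M(MgO) = 1×24.305 + 1×15.999 = 40.304 g/mol.
Mass of MgO per formula unit = 2.2200 × 40.304 = 89.475 g.
MgO wt% = 89.475 / 427.723 × 100 = 20.92%.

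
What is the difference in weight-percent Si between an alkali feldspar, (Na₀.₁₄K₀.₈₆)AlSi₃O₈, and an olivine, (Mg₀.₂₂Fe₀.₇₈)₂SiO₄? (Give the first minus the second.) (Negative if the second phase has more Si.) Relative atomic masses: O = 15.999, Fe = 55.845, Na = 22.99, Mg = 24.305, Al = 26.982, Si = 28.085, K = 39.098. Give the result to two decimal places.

First mineral: 84.255 g Si in 276.072 g formula = 30.52 wt% Si.
Second mineral: 28.085 g Si in 189.893 g formula = 14.79 wt% Si.
30.52% − 14.79% gives a difference of 15.73 percentage points.

15.73 percentage points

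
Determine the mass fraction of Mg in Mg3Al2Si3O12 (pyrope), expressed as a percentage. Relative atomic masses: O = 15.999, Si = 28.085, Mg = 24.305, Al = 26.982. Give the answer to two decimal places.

Formula mass = 3·24.305 + 2·26.982 + 3·28.085 + 12·15.999 = 403.122 g/mol, of which 72.915 g is Mg.
So Mg makes up 72.915/403.122 = 0.1809 of the mass, i.e. 18.09%.

18.09 mass %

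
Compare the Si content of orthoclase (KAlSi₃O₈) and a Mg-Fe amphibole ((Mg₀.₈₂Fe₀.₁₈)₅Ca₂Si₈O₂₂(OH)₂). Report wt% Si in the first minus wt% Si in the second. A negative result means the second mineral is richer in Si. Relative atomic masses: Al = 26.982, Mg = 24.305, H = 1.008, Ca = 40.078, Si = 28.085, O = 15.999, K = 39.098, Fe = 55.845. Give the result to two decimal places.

First mineral: 84.255 g Si in 278.327 g formula = 30.27 wt% Si.
Second mineral: 224.680 g Si in 840.739 g formula = 26.72 wt% Si.
30.27% − 26.72% gives a difference of 3.55 percentage points.

3.55 percentage points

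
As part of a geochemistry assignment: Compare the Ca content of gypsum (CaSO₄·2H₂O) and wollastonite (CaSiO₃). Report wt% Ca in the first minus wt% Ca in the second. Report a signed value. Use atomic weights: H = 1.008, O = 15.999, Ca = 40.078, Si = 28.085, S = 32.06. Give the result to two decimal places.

M(CaSO₄·2H₂O) = 172.164 g/mol, so wt% Ca = 40.078/172.164 × 100 = 23.28%.
M(CaSiO₃) = 116.160 g/mol, so wt% Ca = 40.078/116.160 × 100 = 34.50%.
23.28 − 34.50 = -11.22 pp.

-11.22 percentage points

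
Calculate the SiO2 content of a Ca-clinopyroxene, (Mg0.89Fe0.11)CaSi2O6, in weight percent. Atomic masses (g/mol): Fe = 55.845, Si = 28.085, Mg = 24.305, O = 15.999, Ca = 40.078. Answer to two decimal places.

Molar mass of (Mg0.89Fe0.11)CaSi2O6 = 0.89·24.305 + 0.11·55.845 + 1·40.078 + 2·28.085 + 6·15.999 = 220.016 g/mol.
Each formula unit contains 2 Si, equivalent to 2/1 = 2.0000 mol SiO2.
M(SiO2) = 1×28.085 + 2×15.999 = 60.083 g/mol.
Mass of SiO2 per formula unit = 2.0000 × 60.083 = 120.166 g.
SiO2 wt% = 120.166 / 220.016 × 100 = 54.62%.

54.62 wt%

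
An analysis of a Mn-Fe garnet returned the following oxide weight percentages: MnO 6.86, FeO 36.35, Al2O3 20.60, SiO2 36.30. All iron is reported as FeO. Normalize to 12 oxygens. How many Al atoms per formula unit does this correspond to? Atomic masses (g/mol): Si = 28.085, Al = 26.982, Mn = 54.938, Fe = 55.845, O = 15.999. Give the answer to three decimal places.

2.006 Al apfu

MnO (M=70.937): mol = 0.09671; Mn = 0.09671, O = 0.09671.
FeO (M=71.844): mol = 0.50596; Fe = 0.50596, O = 0.50596.
Al2O3 (M=101.961): mol = 0.20204; Al = 0.40408, O = 0.60612.
SiO2 (M=60.083): mol = 0.60416; Si = 0.60416, O = 1.20832.
ΣO = 2.41711; factor = 12/ΣO = 4.96461.
Al apfu = 0.40408 × 4.96461 = 2.006.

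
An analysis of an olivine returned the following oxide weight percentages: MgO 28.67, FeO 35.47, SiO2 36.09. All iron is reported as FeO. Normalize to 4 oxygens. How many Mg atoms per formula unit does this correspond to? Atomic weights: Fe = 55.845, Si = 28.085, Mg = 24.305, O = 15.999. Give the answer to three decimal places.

MgO (M=40.304): mol = 0.71134; Mg = 0.71134, O = 0.71134.
FeO (M=71.844): mol = 0.49371; Fe = 0.49371, O = 0.49371.
SiO2 (M=60.083): mol = 0.60067; Si = 0.60067, O = 1.20134.
ΣO = 2.40639; factor = 4/ΣO = 1.66224.
Mg apfu = 0.71134 × 1.66224 = 1.182.

1.182 Mg apfu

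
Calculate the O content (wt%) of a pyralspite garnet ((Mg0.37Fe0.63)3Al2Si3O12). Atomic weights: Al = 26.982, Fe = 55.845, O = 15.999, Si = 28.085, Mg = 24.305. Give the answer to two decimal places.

41.49 wt%

Molar mass of (Mg0.37Fe0.63)3Al2Si3O12: 1.11×24.305 + 1.89×55.845 + 2×26.982 + 3×28.085 + 12×15.999 = 462.733 g/mol.
Mass of O per formula unit: 12 × 15.999 = 191.988 g.
Weight fraction O = 191.988 / 462.733 = 0.4149.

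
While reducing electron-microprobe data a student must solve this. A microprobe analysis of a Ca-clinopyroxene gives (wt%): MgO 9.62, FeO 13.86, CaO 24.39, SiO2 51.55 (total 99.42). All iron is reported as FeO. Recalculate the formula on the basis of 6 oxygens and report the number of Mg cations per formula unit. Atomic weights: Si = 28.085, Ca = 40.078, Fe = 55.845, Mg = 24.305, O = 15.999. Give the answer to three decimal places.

0.555 Mg apfu

MgO (M=40.304): mol = 0.23869; Mg = 0.23869, O = 0.23869.
FeO (M=71.844): mol = 0.19292; Fe = 0.19292, O = 0.19292.
CaO (M=56.077): mol = 0.43494; Ca = 0.43494, O = 0.43494.
SiO2 (M=60.083): mol = 0.85798; Si = 0.85798, O = 1.71596.
ΣO = 2.58251; factor = 6/ΣO = 2.32332.
Mg apfu = 0.23869 × 2.32332 = 0.555.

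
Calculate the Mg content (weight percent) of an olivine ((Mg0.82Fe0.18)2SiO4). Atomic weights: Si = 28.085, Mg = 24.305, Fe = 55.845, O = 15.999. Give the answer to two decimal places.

26.22 weight percent

Formula mass = 1.64×24.305 + 0.36×55.845 + 1×28.085 + 4×15.999 = 152.045 g/mol, of which 39.860 g is Mg.
So Mg makes up 39.860/152.045 = 0.2622 of the mass, i.e. 26.22%.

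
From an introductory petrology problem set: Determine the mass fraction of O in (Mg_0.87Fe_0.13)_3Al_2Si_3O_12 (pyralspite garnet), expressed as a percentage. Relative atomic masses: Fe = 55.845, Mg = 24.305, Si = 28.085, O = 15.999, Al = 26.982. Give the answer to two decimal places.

M((Mg_0.87Fe_0.13)_3Al_2Si_3O_12) = 415.423 g/mol.
O contributes 12 × 15.999 = 191.988 g per mole.
191.988/415.423 = 0.4622 → 46.22%.

46.22 weight percent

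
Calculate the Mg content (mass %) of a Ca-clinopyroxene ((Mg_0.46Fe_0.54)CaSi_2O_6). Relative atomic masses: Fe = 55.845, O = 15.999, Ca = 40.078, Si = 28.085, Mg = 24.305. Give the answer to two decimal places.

4.79 mass %

M((Mg_0.46Fe_0.54)CaSi_2O_6) = 233.579 g/mol.
Mg contributes 0.46 × 24.305 = 11.180 g per mole.
11.180/233.579 = 0.0479 → 4.79%.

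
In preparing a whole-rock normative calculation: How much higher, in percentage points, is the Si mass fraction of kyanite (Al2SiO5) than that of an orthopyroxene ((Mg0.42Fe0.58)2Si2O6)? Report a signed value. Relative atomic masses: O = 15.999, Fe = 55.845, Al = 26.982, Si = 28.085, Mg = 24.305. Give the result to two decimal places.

First mineral: 28.085 g Si in 162.044 g formula = 17.33 wt% Si.
Second mineral: 56.170 g Si in 237.360 g formula = 23.66 wt% Si.
17.33% − 23.66% gives a difference of -6.33 percentage points.

-6.33 percentage points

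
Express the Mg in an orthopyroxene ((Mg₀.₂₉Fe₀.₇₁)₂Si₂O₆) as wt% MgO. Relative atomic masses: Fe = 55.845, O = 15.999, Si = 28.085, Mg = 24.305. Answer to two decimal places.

9.52 wt%

Molar mass of (Mg₀.₂₉Fe₀.₇₁)₂Si₂O₆ = 0.58×24.305 + 1.42×55.845 + 2×28.085 + 6×15.999 = 245.561 g/mol.
Each formula unit contains 0.58 Mg, equivalent to 0.58/1 = 0.5800 mol MgO.
M(MgO) = 1×24.305 + 1×15.999 = 40.304 g/mol.
Mass of MgO per formula unit = 0.5800 × 40.304 = 23.376 g.
MgO wt% = 23.376 / 245.561 × 100 = 9.52%.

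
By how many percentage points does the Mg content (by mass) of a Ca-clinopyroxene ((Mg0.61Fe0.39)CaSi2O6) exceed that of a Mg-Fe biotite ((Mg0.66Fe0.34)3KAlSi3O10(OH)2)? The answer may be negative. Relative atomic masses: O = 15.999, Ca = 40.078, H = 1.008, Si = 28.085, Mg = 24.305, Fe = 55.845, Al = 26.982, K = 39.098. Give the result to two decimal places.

First mineral: 14.826 g Mg in 228.848 g formula = 6.48 wt% Mg.
Second mineral: 48.124 g Mg in 449.425 g formula = 10.71 wt% Mg.
6.48% − 10.71% gives a difference of -4.23 percentage points.

-4.23 percentage points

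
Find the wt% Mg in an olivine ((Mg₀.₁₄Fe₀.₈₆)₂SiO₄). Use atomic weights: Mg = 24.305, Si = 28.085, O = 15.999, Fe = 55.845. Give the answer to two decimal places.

3.49 weight percent

Molar mass of (Mg₀.₁₄Fe₀.₈₆)₂SiO₄: 0.28·24.305 + 1.72·55.845 + 1·28.085 + 4·15.999 = 194.940 g/mol.
Mass of Mg per formula unit: 0.28 × 24.305 = 6.805 g.
Weight fraction Mg = 6.805 / 194.940 = 0.0349.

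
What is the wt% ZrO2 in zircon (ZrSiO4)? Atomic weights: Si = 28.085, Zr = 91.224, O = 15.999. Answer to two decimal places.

M(ZrSiO4) = 183.305 g/mol; M(ZrO2) = 123.222 g/mol.
Moles ZrO2 per formula unit = 1 Zr ÷ 1 = 1.0000.
ZrO2 fraction = (1.0000 × 123.222) / 183.305 = 123.222/183.305 = 0.6722.

67.22 wt%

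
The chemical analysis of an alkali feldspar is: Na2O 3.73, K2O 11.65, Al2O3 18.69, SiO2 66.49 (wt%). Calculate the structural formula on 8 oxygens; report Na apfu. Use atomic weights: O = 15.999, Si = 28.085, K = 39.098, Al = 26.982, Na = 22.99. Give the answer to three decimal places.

3.73 wt% Na2O ÷ 61.979 g/mol = 0.06018 mol, giving 0.12036 Na and 0.06018 O.
11.65 wt% K2O ÷ 94.195 g/mol = 0.12368 mol, giving 0.24736 K and 0.12368 O.
18.69 wt% Al2O3 ÷ 101.961 g/mol = 0.18331 mol, giving 0.36662 Al and 0.54993 O.
66.49 wt% SiO2 ÷ 60.083 g/mol = 1.10664 mol, giving 1.10664 Si and 2.21328 O.
Oxygen sums to 2.94707; scaling by 8/2.94707 = 2.71456 puts the formula on 8 O.
Na: 0.12036 × 2.71456 = 0.327 atoms per formula unit.

0.327 Na apfu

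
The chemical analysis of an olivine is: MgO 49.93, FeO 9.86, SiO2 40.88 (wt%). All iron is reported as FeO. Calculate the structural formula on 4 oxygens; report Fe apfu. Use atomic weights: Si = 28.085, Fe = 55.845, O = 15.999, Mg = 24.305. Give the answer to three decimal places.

0.201 Fe apfu

MgO: 49.93/40.304 = 1.23883 mol → 1.23883 mol Mg, 1.23883 mol O.
FeO: 9.86/71.844 = 0.13724 mol → 0.13724 mol Fe, 0.13724 mol O.
SiO2: 40.88/60.083 = 0.68039 mol → 0.68039 mol Si, 1.36078 mol O.
Total oxygen = 2.73685 mol. Normalization factor = 4/2.73685 = 1.46153.
Fe per 4 O = 0.13724 × 1.46153 = 0.201.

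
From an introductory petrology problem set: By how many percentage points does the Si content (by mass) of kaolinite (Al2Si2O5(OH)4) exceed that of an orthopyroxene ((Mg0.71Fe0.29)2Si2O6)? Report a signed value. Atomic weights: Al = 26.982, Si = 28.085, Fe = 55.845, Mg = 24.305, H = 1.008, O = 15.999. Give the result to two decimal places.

-3.88 percentage points

M(Al2Si2O5(OH)4) = 258.157 g/mol, so wt% Si = 56.170/258.157 × 100 = 21.76%.
M((Mg0.71Fe0.29)2Si2O6) = 219.067 g/mol, so wt% Si = 56.170/219.067 × 100 = 25.64%.
21.76 − 25.64 = -3.88 pp.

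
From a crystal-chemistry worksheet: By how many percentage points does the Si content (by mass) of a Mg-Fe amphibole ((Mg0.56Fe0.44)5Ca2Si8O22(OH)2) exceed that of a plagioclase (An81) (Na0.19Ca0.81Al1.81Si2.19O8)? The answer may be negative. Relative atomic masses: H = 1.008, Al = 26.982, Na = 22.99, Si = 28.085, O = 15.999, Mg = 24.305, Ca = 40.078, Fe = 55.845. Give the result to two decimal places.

3.13 percentage points

First mineral: 224.680 g Si in 881.741 g formula = 25.48 wt% Si.
Second mineral: 61.506 g Si in 275.167 g formula = 22.35 wt% Si.
25.48% − 22.35% gives a difference of 3.13 percentage points.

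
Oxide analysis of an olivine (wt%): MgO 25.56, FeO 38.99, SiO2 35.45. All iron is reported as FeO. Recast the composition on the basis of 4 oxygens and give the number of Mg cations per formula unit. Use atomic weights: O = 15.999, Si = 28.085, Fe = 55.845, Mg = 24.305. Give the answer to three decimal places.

1.076 Mg apfu

MgO (M=40.304): mol = 0.63418; Mg = 0.63418, O = 0.63418.
FeO (M=71.844): mol = 0.54270; Fe = 0.54270, O = 0.54270.
SiO2 (M=60.083): mol = 0.59002; Si = 0.59002, O = 1.18004.
ΣO = 2.35692; factor = 4/ΣO = 1.69713.
Mg apfu = 0.63418 × 1.69713 = 1.076.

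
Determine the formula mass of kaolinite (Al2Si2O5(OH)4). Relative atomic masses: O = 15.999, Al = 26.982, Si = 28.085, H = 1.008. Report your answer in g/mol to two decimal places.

258.16 g/mol

M = 2·26.982 + 2·28.085 + 9·15.999 + 4·1.008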